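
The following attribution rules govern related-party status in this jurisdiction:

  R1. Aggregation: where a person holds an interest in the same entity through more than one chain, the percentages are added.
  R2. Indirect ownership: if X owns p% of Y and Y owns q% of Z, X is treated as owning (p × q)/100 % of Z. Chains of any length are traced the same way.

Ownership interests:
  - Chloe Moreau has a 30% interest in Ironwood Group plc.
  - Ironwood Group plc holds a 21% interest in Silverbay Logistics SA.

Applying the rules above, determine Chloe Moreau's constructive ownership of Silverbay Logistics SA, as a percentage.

Chain via Ironwood Group plc (R2): 30% × 21% = 6.3% of Silverbay Logistics SA.

6.3%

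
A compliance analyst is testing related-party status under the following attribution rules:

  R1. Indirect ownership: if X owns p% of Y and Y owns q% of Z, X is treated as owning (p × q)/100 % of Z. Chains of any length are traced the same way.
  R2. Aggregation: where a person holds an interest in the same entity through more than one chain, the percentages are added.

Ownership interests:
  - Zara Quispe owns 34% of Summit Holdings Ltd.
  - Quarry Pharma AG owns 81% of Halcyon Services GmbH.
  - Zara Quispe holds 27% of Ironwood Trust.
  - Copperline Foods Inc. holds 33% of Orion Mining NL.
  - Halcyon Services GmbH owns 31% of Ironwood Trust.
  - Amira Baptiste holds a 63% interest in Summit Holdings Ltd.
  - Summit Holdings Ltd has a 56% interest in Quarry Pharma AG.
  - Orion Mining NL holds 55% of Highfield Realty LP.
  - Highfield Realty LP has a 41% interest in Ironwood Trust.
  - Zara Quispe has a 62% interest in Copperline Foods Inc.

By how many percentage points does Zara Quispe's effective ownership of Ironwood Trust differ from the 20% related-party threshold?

Chain via Summit Holdings Ltd → Quarry Pharma AG → Halcyon Services GmbH (R1): 34% × 56% × 81% × 31% = 4.780944% of Ironwood Trust.
Chain via Copperline Foods Inc. → Orion Mining NL → Highfield Realty LP (R1): 62% × 33% × 55% × 41% = 4.61373% of Ironwood Trust.
Direct interest in Ironwood Trust: 27%.
Aggregating (R2): 4.780944% + 4.61373% + 27% = 36.394674%.
36.394674% exceeds the 20% threshold by 16.394674 percentage points.

16.394674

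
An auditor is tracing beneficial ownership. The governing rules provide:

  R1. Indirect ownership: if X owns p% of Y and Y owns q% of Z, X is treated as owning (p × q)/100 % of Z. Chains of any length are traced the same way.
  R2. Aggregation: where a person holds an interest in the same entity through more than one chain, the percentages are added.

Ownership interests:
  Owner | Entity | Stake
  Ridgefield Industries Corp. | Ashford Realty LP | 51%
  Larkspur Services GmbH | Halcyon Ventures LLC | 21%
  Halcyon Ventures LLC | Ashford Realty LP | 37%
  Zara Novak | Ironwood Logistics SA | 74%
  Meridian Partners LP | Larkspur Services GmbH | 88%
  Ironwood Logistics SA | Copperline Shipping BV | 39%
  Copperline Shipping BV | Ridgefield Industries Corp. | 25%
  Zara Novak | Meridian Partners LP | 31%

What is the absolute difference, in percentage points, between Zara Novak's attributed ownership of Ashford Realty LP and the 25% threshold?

Chain via Ironwood Logistics SA → Copperline Shipping BV → Ridgefield Industries Corp. (R1): 74% × 39% × 25% × 51% = 3.67965% of Ashford Realty LP.
Chain via Meridian Partners LP → Larkspur Services GmbH → Halcyon Ventures LLC (R1): 31% × 88% × 21% × 37% = 2.119656% of Ashford Realty LP.
Aggregating (R2): 3.67965% + 2.119656% = 5.799306%.
5.799306% falls short of the 25% threshold by 19.200694 percentage points.

19.200694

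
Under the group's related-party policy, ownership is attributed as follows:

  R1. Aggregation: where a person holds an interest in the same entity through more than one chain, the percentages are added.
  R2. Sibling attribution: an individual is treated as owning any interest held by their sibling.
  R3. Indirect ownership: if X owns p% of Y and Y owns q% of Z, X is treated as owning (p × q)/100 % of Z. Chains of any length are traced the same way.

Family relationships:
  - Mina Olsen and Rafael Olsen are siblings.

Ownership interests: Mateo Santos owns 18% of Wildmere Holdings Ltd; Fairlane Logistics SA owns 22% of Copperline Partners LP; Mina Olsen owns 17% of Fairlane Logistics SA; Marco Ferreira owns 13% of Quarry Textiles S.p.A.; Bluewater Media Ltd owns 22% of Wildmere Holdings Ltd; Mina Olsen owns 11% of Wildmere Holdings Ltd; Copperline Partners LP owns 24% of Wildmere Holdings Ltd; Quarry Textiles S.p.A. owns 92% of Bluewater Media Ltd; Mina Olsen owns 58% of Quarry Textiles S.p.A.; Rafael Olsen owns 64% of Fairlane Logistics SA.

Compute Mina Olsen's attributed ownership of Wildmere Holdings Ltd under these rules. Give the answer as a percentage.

By sibling attribution (R2), Mina Olsen is treated as also owning Rafael Olsen's interest in Fairlane Logistics SA, giving 17% + 64% = 81%.
Chain via Fairlane Logistics SA → Copperline Partners LP (R3): 81% × 22% × 24% = 4.2768% of Wildmere Holdings Ltd.
Chain via Quarry Textiles S.p.A. → Bluewater Media Ltd (R3): 58% × 92% × 22% = 11.7392% of Wildmere Holdings Ltd.
Direct interest in Wildmere Holdings Ltd: 11%.
Aggregating (R1): 4.2768% + 11.7392% + 11% = 27.016%.

27.016%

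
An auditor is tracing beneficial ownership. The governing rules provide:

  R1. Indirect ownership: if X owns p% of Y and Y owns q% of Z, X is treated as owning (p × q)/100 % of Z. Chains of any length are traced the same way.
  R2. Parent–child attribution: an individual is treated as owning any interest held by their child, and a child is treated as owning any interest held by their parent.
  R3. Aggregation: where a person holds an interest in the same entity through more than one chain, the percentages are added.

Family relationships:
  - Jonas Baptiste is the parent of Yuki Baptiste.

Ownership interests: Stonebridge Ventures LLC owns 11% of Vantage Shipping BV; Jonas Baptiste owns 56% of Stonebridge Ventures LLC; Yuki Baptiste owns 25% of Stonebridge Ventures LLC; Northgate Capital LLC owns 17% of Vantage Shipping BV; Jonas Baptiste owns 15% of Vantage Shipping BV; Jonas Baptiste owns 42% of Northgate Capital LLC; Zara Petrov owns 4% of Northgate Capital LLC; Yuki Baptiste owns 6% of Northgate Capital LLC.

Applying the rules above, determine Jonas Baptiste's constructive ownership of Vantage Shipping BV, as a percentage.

By parent–child attribution (R2), Jonas Baptiste is treated as also owning Yuki Baptiste's interest in Stonebridge Ventures LLC, giving 56% + 25% = 81%.
By parent–child attribution (R2), Jonas Baptiste is treated as also owning Yuki Baptiste's interest in Northgate Capital LLC, giving 42% + 6% = 48%.
Chain via Stonebridge Ventures LLC (R1): 81% × 11% = 8.91% of Vantage Shipping BV.
Chain via Northgate Capital LLC (R1): 48% × 17% = 8.16% of Vantage Shipping BV.
Direct interest in Vantage Shipping BV: 15%.
Aggregating (R3): 8.91% + 8.16% + 15% = 32.07%.

32.07%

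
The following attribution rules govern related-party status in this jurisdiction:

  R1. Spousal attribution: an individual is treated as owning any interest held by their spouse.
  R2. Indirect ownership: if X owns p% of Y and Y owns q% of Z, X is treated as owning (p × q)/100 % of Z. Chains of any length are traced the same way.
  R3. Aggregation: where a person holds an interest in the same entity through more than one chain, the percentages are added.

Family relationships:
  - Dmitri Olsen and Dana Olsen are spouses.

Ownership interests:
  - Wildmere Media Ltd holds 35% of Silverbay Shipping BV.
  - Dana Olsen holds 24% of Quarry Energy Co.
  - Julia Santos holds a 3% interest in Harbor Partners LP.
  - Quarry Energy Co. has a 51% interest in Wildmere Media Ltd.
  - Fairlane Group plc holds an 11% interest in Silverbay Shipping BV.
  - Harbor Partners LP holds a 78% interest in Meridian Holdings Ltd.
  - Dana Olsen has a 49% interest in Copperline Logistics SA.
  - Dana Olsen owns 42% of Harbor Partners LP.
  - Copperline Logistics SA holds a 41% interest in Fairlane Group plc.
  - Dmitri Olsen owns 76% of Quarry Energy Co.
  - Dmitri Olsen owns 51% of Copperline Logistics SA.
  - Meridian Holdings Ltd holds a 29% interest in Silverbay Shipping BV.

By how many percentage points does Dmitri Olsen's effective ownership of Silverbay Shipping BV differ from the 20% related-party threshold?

11.8604

By spousal attribution (R1), Dmitri Olsen is treated as also owning Dana Olsen's interest in Copperline Logistics SA, giving 51% + 49% = 100%.
By spousal attribution (R1), Dmitri Olsen is treated as also owning Dana Olsen's interest in Quarry Energy Co, giving 76% + 24% = 100%.
By spousal attribution (R1), Dmitri Olsen is treated as owning Dana Olsen's 42% interest in Harbor Partners LP.
Chain via Copperline Logistics SA → Fairlane Group plc (R2): 100% × 41% × 11% = 4.51% of Silverbay Shipping BV.
Chain via Quarry Energy Co. → Wildmere Media Ltd (R2): 100% × 51% × 35% = 17.85% of Silverbay Shipping BV.
Chain via Harbor Partners LP → Meridian Holdings Ltd (R2): 42% × 78% × 29% = 9.5004% of Silverbay Shipping BV.
Aggregating (R3): 4.51% + 17.85% + 9.5004% = 31.8604%.
31.8604% exceeds the 20% threshold by 11.8604 percentage points.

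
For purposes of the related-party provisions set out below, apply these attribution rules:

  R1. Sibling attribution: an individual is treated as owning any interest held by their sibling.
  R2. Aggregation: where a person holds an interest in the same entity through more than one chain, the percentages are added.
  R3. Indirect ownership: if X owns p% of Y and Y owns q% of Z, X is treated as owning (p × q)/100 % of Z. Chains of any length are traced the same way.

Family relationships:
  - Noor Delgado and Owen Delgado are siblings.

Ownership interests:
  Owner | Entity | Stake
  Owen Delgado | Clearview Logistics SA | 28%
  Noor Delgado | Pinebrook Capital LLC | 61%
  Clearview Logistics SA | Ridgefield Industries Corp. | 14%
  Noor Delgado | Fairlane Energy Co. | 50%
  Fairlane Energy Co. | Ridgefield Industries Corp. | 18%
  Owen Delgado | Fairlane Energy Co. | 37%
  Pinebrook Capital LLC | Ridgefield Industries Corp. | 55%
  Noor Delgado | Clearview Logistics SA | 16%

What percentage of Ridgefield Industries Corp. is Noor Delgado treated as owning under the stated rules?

By sibling attribution (R1), Noor Delgado is treated as also owning Owen Delgado's interest in Clearview Logistics SA, giving 16% + 28% = 44%.
By sibling attribution (R1), Noor Delgado is treated as also owning Owen Delgado's interest in Fairlane Energy Co, giving 50% + 37% = 87%.
Chain via Clearview Logistics SA (R3): 44% × 14% = 6.16% of Ridgefield Industries Corp.
Chain via Fairlane Energy Co. (R3): 87% × 18% = 15.66% of Ridgefield Industries Corp.
Chain via Pinebrook Capital LLC (R3): 61% × 55% = 33.55% of Ridgefield Industries Corp.
Aggregating (R2): 6.16% + 15.66% + 33.55% = 55.37%.

55.37%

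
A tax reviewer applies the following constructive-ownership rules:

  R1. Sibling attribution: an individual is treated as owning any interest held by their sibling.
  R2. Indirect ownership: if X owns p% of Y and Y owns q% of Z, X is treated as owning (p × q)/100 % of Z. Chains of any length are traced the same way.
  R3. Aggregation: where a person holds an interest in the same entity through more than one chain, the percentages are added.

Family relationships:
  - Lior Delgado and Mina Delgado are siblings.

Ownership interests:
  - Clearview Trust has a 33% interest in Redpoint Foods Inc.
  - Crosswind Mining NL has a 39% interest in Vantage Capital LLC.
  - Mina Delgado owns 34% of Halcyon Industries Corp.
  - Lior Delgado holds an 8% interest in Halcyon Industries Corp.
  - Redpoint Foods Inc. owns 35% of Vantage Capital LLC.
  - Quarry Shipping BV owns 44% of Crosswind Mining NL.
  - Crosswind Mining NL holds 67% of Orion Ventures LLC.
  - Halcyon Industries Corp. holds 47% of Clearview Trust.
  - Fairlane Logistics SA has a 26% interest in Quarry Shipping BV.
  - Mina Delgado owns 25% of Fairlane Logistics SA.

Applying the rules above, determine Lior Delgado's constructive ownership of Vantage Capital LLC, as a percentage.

3.39537%

By sibling attribution (R1), Lior Delgado is treated as also owning Mina Delgado's interest in Halcyon Industries Corp, giving 8% + 34% = 42%.
By sibling attribution (R1), Lior Delgado is treated as owning Mina Delgado's 25% interest in Fairlane Logistics SA.
Chain via Halcyon Industries Corp. → Clearview Trust → Redpoint Foods Inc. (R2): 42% × 47% × 33% × 35% = 2.27997% of Vantage Capital LLC.
Chain via Fairlane Logistics SA → Quarry Shipping BV → Crosswind Mining NL (R2): 25% × 26% × 44% × 39% = 1.1154% of Vantage Capital LLC.
Aggregating (R3): 2.27997% + 1.1154% = 3.39537%.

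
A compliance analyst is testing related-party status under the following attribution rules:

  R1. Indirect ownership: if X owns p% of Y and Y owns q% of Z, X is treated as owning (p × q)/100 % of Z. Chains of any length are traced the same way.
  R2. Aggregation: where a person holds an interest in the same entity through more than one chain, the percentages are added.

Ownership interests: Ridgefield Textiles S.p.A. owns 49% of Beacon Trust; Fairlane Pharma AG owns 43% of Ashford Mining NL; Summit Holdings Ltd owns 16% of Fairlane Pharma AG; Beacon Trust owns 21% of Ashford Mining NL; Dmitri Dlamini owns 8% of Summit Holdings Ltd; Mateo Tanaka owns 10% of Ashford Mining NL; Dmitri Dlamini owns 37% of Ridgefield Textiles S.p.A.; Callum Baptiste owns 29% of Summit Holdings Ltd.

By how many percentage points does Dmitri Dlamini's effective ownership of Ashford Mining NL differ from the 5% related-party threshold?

Chain via Summit Holdings Ltd → Fairlane Pharma AG (R1): 8% × 16% × 43% = 0.5504% of Ashford Mining NL.
Chain via Ridgefield Textiles S.p.A. → Beacon Trust (R1): 37% × 49% × 21% = 3.8073% of Ashford Mining NL.
Aggregating (R2): 0.5504% + 3.8073% = 4.3577%.
4.3577% falls short of the 5% threshold by 0.6423 percentage points.

0.6423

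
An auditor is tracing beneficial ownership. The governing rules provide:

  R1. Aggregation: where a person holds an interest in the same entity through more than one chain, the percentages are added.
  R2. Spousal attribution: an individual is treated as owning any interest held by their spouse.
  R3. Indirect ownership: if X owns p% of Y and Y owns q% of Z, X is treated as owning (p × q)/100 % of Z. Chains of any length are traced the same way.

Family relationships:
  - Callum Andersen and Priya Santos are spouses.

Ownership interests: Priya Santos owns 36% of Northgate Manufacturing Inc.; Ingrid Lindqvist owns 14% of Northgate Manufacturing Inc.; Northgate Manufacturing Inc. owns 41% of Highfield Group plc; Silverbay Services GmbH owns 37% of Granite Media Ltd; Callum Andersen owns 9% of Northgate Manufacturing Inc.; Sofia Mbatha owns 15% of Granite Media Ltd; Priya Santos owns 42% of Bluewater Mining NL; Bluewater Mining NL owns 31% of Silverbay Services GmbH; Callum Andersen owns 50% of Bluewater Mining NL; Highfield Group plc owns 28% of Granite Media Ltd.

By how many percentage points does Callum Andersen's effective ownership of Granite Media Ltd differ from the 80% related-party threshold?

By spousal attribution (R2), Callum Andersen is treated as also owning Priya Santos's interest in Bluewater Mining NL, giving 50% + 42% = 92%.
By spousal attribution (R2), Callum Andersen is treated as also owning Priya Santos's interest in Northgate Manufacturing Inc, giving 9% + 36% = 45%.
Chain via Bluewater Mining NL → Silverbay Services GmbH (R3): 92% × 31% × 37% = 10.5524% of Granite Media Ltd.
Chain via Northgate Manufacturing Inc. → Highfield Group plc (R3): 45% × 41% × 28% = 5.166% of Granite Media Ltd.
Aggregating (R1): 10.5524% + 5.166% = 15.7184%.
15.7184% falls short of the 80% threshold by 64.2816 percentage points.

64.2816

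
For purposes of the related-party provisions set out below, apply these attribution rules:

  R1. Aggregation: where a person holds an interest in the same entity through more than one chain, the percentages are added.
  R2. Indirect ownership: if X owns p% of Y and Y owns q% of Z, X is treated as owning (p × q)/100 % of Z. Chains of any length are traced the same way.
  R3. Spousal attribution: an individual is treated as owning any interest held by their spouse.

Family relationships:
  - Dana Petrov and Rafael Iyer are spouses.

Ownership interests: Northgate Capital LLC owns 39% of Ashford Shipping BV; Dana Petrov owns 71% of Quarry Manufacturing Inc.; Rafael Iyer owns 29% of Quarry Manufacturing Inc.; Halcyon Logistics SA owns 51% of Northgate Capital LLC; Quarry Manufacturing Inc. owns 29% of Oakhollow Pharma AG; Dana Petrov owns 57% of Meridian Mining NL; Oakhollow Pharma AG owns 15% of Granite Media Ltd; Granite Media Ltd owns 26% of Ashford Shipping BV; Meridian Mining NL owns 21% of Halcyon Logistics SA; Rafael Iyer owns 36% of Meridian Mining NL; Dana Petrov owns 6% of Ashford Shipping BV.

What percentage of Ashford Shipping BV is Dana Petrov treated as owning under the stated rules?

11.015517%

By spousal attribution (R3), Dana Petrov is treated as also owning Rafael Iyer's interest in Quarry Manufacturing Inc, giving 71% + 29% = 100%.
By spousal attribution (R3), Dana Petrov is treated as also owning Rafael Iyer's interest in Meridian Mining NL, giving 57% + 36% = 93%.
Chain via Quarry Manufacturing Inc. → Oakhollow Pharma AG → Granite Media Ltd (R2): 100% × 29% × 15% × 26% = 1.131% of Ashford Shipping BV.
Chain via Meridian Mining NL → Halcyon Logistics SA → Northgate Capital LLC (R2): 93% × 21% × 51% × 39% = 3.884517% of Ashford Shipping BV.
Direct interest in Ashford Shipping BV: 6%.
Aggregating (R1): 1.131% + 3.884517% + 6% = 11.015517%.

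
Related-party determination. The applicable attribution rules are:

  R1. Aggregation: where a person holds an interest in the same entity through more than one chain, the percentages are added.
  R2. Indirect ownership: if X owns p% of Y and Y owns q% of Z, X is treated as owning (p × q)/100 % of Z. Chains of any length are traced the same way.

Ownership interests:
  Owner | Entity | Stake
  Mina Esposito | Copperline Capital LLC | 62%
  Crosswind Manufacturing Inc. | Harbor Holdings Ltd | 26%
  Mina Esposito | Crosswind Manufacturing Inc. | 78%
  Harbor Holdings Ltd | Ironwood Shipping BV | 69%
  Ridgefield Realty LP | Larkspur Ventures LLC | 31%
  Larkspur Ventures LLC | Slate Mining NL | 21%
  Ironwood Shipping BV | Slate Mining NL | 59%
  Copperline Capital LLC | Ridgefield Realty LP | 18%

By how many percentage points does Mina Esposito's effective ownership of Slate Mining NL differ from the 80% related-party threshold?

Chain via Copperline Capital LLC → Ridgefield Realty LP → Larkspur Ventures LLC (R2): 62% × 18% × 31% × 21% = 0.726516% of Slate Mining NL.
Chain via Crosswind Manufacturing Inc. → Harbor Holdings Ltd → Ironwood Shipping BV (R2): 78% × 26% × 69% × 59% = 8.255988% of Slate Mining NL.
Aggregating (R1): 0.726516% + 8.255988% = 8.982504%.
8.982504% falls short of the 80% threshold by 71.017496 percentage points.

71.017496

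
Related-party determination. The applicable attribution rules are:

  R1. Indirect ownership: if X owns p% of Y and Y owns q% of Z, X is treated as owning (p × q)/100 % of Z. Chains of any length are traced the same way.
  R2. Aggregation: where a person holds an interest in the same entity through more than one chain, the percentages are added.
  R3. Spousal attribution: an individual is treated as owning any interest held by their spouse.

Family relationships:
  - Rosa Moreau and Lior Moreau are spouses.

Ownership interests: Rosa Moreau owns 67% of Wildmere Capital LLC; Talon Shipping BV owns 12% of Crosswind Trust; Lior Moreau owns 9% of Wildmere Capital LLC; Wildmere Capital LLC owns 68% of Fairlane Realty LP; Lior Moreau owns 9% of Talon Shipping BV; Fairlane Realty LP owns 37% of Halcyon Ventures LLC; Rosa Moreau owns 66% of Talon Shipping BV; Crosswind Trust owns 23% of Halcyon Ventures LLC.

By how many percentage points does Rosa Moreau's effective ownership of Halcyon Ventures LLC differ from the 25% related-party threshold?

3.8084

By spousal attribution (R3), Rosa Moreau is treated as also owning Lior Moreau's interest in Talon Shipping BV, giving 66% + 9% = 75%.
By spousal attribution (R3), Rosa Moreau is treated as also owning Lior Moreau's interest in Wildmere Capital LLC, giving 67% + 9% = 76%.
Chain via Talon Shipping BV → Crosswind Trust (R1): 75% × 12% × 23% = 2.07% of Halcyon Ventures LLC.
Chain via Wildmere Capital LLC → Fairlane Realty LP (R1): 76% × 68% × 37% = 19.1216% of Halcyon Ventures LLC.
Aggregating (R2): 2.07% + 19.1216% = 21.1916%.
21.1916% falls short of the 25% threshold by 3.8084 percentage points.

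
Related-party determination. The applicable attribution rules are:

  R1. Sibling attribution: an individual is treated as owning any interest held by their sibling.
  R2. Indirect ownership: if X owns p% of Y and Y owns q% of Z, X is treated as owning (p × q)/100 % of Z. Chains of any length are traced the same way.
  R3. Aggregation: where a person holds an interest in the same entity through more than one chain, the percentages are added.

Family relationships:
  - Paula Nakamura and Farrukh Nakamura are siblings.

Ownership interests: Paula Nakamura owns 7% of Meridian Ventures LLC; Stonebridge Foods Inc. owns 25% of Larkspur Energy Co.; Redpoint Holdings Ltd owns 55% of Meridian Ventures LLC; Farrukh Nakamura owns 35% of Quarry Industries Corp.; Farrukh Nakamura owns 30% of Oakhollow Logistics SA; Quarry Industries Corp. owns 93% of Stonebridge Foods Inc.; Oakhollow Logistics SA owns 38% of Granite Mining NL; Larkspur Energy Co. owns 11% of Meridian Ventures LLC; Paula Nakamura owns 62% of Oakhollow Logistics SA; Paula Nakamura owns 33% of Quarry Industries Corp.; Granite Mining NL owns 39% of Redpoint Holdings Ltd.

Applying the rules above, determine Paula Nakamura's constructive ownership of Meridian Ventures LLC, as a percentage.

16.23802%

By sibling attribution (R1), Paula Nakamura is treated as also owning Farrukh Nakamura's interest in Quarry Industries Corp, giving 33% + 35% = 68%.
By sibling attribution (R1), Paula Nakamura is treated as also owning Farrukh Nakamura's interest in Oakhollow Logistics SA, giving 62% + 30% = 92%.
Chain via Quarry Industries Corp. → Stonebridge Foods Inc. → Larkspur Energy Co. (R2): 68% × 93% × 25% × 11% = 1.7391% of Meridian Ventures LLC.
Chain via Oakhollow Logistics SA → Granite Mining NL → Redpoint Holdings Ltd (R2): 92% × 38% × 39% × 55% = 7.49892% of Meridian Ventures LLC.
Direct interest in Meridian Ventures LLC: 7%.
Aggregating (R3): 1.7391% + 7.49892% + 7% = 16.23802%.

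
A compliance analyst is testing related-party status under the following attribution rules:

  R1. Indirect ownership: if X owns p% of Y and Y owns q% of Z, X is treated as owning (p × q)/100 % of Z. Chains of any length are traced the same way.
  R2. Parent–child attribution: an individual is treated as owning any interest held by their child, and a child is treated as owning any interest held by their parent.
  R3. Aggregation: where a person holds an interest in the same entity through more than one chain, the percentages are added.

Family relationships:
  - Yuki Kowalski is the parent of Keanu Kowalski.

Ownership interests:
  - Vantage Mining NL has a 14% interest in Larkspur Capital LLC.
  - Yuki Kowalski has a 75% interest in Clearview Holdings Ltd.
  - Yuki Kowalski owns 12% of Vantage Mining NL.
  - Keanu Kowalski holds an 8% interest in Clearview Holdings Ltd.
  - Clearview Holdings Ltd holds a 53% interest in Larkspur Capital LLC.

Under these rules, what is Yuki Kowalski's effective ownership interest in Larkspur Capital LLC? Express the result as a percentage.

45.67%

By parent–child attribution (R2), Yuki Kowalski is treated as also owning Keanu Kowalski's interest in Clearview Holdings Ltd, giving 75% + 8% = 83%.
Chain via Clearview Holdings Ltd (R1): 83% × 53% = 43.99% of Larkspur Capital LLC.
Chain via Vantage Mining NL (R1): 12% × 14% = 1.68% of Larkspur Capital LLC.
Aggregating (R3): 43.99% + 1.68% = 45.67%.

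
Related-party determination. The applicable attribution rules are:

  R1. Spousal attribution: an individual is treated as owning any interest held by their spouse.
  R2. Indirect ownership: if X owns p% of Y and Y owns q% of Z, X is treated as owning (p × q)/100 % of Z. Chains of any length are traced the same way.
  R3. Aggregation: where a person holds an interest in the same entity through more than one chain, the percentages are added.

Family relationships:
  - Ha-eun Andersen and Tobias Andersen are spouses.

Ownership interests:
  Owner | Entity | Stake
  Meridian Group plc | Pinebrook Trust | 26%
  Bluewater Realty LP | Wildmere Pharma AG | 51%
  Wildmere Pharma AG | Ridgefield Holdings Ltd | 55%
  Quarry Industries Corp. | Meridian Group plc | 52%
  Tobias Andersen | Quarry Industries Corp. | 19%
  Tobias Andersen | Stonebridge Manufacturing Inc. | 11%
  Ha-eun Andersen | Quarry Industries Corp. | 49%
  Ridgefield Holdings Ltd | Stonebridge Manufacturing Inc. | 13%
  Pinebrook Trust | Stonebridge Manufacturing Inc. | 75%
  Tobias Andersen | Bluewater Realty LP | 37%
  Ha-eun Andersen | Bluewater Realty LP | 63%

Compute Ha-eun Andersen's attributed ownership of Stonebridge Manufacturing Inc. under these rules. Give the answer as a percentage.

21.5417%

By spousal attribution (R1), Ha-eun Andersen is treated as also owning Tobias Andersen's interest in Quarry Industries Corp, giving 49% + 19% = 68%.
By spousal attribution (R1), Ha-eun Andersen is treated as also owning Tobias Andersen's interest in Bluewater Realty LP, giving 63% + 37% = 100%.
By spousal attribution (R1), Ha-eun Andersen is treated as owning Tobias Andersen's 11% interest in Stonebridge Manufacturing Inc.
Chain via Quarry Industries Corp. → Meridian Group plc → Pinebrook Trust (R2): 68% × 52% × 26% × 75% = 6.8952% of Stonebridge Manufacturing Inc.
Chain via Bluewater Realty LP → Wildmere Pharma AG → Ridgefield Holdings Ltd (R2): 100% × 51% × 55% × 13% = 3.6465% of Stonebridge Manufacturing Inc.
Direct interest in Stonebridge Manufacturing Inc: 11%.
Aggregating (R3): 6.8952% + 3.6465% + 11% = 21.5417%.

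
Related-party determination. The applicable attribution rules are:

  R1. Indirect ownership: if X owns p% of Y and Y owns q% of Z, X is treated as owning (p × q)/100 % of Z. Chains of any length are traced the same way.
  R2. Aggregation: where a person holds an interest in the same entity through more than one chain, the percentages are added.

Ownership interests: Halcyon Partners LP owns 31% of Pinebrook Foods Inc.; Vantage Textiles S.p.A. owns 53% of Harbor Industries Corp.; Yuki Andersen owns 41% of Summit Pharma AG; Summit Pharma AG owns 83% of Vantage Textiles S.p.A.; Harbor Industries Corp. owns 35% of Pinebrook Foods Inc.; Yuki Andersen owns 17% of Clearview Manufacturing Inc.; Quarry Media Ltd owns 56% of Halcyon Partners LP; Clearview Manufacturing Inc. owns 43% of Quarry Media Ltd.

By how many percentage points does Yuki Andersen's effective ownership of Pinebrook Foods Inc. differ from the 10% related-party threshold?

Chain via Summit Pharma AG → Vantage Textiles S.p.A. → Harbor Industries Corp. (R1): 41% × 83% × 53% × 35% = 6.312565% of Pinebrook Foods Inc.
Chain via Clearview Manufacturing Inc. → Quarry Media Ltd → Halcyon Partners LP (R1): 17% × 43% × 56% × 31% = 1.269016% of Pinebrook Foods Inc.
Aggregating (R2): 6.312565% + 1.269016% = 7.581581%.
7.581581% falls short of the 10% threshold by 2.418419 percentage points.

2.418419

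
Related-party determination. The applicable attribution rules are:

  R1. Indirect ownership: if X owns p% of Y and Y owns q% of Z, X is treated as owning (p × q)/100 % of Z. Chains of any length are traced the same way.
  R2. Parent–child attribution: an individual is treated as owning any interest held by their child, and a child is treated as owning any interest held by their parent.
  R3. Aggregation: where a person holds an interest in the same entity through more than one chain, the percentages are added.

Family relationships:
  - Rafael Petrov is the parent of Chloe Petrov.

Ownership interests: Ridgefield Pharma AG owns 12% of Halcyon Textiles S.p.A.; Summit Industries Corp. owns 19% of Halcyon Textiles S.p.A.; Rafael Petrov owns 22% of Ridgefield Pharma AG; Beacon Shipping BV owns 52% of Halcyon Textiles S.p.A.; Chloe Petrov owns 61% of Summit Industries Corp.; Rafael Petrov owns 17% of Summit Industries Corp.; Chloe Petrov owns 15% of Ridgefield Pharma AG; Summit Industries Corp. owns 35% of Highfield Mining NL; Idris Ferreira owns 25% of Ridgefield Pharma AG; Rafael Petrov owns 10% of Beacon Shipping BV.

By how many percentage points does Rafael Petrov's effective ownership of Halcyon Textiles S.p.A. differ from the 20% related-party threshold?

By parent–child attribution (R2), Rafael Petrov is treated as also owning Chloe Petrov's interest in Ridgefield Pharma AG, giving 22% + 15% = 37%.
By parent–child attribution (R2), Rafael Petrov is treated as also owning Chloe Petrov's interest in Summit Industries Corp, giving 17% + 61% = 78%.
Chain via Ridgefield Pharma AG (R1): 37% × 12% = 4.44% of Halcyon Textiles S.p.A.
Chain via Summit Industries Corp. (R1): 78% × 19% = 14.82% of Halcyon Textiles S.p.A.
Chain via Beacon Shipping BV (R1): 10% × 52% = 5.2% of Halcyon Textiles S.p.A.
Aggregating (R3): 4.44% + 14.82% + 5.2% = 24.46%.
24.46% exceeds the 20% threshold by 4.46 percentage points.

4.46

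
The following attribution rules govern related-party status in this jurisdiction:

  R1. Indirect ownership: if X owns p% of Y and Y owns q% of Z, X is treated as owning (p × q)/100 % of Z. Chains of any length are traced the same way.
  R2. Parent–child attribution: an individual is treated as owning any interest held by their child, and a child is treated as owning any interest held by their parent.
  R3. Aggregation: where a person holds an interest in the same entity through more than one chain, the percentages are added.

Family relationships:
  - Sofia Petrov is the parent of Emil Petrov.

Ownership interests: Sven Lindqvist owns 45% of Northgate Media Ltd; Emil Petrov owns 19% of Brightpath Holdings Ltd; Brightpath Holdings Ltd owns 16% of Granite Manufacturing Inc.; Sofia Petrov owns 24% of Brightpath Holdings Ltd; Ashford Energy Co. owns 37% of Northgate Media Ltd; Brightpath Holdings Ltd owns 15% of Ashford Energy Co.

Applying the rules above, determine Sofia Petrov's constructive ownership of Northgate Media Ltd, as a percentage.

2.3865%

By parent–child attribution (R2), Sofia Petrov is treated as also owning Emil Petrov's interest in Brightpath Holdings Ltd, giving 24% + 19% = 43%.
Chain via Brightpath Holdings Ltd → Ashford Energy Co. (R1): 43% × 15% × 37% = 2.3865% of Northgate Media Ltd.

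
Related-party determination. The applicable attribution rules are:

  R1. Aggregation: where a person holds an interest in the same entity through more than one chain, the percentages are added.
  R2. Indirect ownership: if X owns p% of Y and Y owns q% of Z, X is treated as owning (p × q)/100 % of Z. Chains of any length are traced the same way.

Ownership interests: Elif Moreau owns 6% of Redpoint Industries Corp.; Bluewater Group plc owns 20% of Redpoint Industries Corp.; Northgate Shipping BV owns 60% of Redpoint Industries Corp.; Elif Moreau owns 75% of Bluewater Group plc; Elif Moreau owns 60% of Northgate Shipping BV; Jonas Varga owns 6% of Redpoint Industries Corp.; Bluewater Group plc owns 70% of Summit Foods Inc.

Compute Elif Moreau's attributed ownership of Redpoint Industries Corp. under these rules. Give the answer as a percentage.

Chain via Northgate Shipping BV (R2): 60% × 60% = 36% of Redpoint Industries Corp.
Chain via Bluewater Group plc (R2): 75% × 20% = 15% of Redpoint Industries Corp.
Direct interest in Redpoint Industries Corp: 6%.
Aggregating (R1): 36% + 15% + 6% = 57%.

57%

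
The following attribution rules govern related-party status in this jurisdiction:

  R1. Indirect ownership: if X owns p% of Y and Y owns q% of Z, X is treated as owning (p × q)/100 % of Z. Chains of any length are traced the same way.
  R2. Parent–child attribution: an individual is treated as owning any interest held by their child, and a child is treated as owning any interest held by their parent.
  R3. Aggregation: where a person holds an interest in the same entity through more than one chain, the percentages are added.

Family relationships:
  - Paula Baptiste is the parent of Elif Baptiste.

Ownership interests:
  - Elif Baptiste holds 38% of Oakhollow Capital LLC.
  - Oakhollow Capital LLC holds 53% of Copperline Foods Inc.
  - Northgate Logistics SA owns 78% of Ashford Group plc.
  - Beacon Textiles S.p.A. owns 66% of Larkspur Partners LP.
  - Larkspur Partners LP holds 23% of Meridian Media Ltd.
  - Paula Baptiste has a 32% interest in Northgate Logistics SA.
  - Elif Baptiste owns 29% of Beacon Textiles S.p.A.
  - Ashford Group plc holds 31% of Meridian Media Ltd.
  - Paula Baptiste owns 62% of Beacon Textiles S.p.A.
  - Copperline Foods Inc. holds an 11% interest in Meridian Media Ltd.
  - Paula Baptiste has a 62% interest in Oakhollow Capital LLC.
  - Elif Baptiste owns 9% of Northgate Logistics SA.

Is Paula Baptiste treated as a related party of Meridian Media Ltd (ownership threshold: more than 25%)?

Yes

By parent–child attribution (R2), Paula Baptiste is treated as also owning Elif Baptiste's interest in Oakhollow Capital LLC, giving 62% + 38% = 100%.
By parent–child attribution (R2), Paula Baptiste is treated as also owning Elif Baptiste's interest in Northgate Logistics SA, giving 32% + 9% = 41%.
By parent–child attribution (R2), Paula Baptiste is treated as also owning Elif Baptiste's interest in Beacon Textiles S.p.A, giving 62% + 29% = 91%.
Chain via Oakhollow Capital LLC → Copperline Foods Inc. (R1): 100% × 53% × 11% = 5.83% of Meridian Media Ltd.
Chain via Northgate Logistics SA → Ashford Group plc (R1): 41% × 78% × 31% = 9.9138% of Meridian Media Ltd.
Chain via Beacon Textiles S.p.A. → Larkspur Partners LP (R1): 91% × 66% × 23% = 13.8138% of Meridian Media Ltd.
Aggregating (R3): 5.83% + 9.9138% + 13.8138% = 29.5576%.
29.5576% exceeds the 25% threshold, so Paula is a related party to Meridian Media Ltd.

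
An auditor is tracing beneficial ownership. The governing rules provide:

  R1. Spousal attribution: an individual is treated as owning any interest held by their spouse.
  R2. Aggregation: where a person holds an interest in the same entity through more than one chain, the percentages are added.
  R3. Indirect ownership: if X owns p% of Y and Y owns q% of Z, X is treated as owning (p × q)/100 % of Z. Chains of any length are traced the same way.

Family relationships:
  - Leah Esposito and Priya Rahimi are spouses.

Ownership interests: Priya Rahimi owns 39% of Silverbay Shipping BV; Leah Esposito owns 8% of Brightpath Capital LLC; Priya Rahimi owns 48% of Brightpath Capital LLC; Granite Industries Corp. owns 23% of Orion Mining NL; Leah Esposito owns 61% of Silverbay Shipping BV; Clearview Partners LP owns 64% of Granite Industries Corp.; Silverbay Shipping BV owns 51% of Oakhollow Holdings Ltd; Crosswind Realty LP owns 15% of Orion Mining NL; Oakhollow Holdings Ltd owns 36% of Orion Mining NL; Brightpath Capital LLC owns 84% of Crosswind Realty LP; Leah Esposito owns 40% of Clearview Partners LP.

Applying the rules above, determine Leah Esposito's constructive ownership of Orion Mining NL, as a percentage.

31.304%

By spousal attribution (R1), Leah Esposito is treated as also owning Priya Rahimi's interest in Silverbay Shipping BV, giving 61% + 39% = 100%.
By spousal attribution (R1), Leah Esposito is treated as also owning Priya Rahimi's interest in Brightpath Capital LLC, giving 8% + 48% = 56%.
Chain via Silverbay Shipping BV → Oakhollow Holdings Ltd (R3): 100% × 51% × 36% = 18.36% of Orion Mining NL.
Chain via Brightpath Capital LLC → Crosswind Realty LP (R3): 56% × 84% × 15% = 7.056% of Orion Mining NL.
Chain via Clearview Partners LP → Granite Industries Corp. (R3): 40% × 64% × 23% = 5.888% of Orion Mining NL.
Aggregating (R2): 18.36% + 7.056% + 5.888% = 31.304%.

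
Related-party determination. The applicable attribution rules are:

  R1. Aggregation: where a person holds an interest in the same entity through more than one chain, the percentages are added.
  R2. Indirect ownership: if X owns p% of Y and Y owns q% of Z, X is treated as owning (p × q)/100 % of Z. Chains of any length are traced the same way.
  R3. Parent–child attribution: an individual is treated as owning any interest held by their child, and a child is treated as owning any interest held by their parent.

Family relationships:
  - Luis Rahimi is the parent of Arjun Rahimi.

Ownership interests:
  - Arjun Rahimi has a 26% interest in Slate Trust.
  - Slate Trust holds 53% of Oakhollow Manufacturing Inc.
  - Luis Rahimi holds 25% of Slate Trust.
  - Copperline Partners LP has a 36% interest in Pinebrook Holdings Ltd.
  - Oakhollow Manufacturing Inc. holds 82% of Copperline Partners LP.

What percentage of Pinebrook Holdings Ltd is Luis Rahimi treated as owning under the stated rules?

7.979256%

By parent–child attribution (R3), Luis Rahimi is treated as also owning Arjun Rahimi's interest in Slate Trust, giving 25% + 26% = 51%.
Chain via Slate Trust → Oakhollow Manufacturing Inc. → Copperline Partners LP (R2): 51% × 53% × 82% × 36% = 7.979256% of Pinebrook Holdings Ltd.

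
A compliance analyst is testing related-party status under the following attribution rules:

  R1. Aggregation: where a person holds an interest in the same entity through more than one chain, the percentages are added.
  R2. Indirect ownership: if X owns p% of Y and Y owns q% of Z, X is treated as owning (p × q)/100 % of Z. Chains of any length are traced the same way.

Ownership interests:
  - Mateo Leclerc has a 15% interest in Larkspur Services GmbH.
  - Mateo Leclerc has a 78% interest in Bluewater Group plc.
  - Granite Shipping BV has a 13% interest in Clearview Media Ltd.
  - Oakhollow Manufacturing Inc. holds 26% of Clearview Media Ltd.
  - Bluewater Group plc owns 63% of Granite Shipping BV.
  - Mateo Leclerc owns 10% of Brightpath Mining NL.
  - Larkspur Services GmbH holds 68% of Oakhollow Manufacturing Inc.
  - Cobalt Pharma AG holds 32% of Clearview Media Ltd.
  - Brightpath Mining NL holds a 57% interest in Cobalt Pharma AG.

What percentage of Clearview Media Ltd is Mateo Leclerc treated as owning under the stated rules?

Chain via Brightpath Mining NL → Cobalt Pharma AG (R2): 10% × 57% × 32% = 1.824% of Clearview Media Ltd.
Chain via Bluewater Group plc → Granite Shipping BV (R2): 78% × 63% × 13% = 6.3882% of Clearview Media Ltd.
Chain via Larkspur Services GmbH → Oakhollow Manufacturing Inc. (R2): 15% × 68% × 26% = 2.652% of Clearview Media Ltd.
Aggregating (R1): 1.824% + 6.3882% + 2.652% = 10.8642%.

10.8642%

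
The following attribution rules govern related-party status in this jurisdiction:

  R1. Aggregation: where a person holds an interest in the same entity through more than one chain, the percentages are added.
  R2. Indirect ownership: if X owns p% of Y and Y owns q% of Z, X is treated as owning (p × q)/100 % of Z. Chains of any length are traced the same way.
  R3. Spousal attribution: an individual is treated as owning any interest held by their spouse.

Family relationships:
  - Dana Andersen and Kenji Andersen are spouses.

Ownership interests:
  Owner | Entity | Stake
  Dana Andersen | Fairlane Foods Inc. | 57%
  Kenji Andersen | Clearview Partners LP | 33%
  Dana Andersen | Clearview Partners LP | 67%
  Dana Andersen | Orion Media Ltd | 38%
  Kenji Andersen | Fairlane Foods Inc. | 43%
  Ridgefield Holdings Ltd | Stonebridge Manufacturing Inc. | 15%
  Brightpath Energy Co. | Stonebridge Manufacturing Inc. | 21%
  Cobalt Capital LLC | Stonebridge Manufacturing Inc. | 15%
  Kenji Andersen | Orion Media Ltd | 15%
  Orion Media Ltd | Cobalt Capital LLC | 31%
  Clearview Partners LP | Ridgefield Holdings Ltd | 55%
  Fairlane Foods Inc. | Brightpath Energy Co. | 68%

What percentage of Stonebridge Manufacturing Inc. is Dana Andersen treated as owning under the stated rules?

24.9945%

By spousal attribution (R3), Dana Andersen is treated as also owning Kenji Andersen's interest in Clearview Partners LP, giving 67% + 33% = 100%.
By spousal attribution (R3), Dana Andersen is treated as also owning Kenji Andersen's interest in Orion Media Ltd, giving 38% + 15% = 53%.
By spousal attribution (R3), Dana Andersen is treated as also owning Kenji Andersen's interest in Fairlane Foods Inc, giving 57% + 43% = 100%.
Chain via Clearview Partners LP → Ridgefield Holdings Ltd (R2): 100% × 55% × 15% = 8.25% of Stonebridge Manufacturing Inc.
Chain via Orion Media Ltd → Cobalt Capital LLC (R2): 53% × 31% × 15% = 2.4645% of Stonebridge Manufacturing Inc.
Chain via Fairlane Foods Inc. → Brightpath Energy Co. (R2): 100% × 68% × 21% = 14.28% of Stonebridge Manufacturing Inc.
Aggregating (R1): 8.25% + 2.4645% + 14.28% = 24.9945%.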